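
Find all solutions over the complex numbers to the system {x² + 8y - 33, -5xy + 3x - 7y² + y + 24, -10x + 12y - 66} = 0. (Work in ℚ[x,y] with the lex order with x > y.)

{(-3, 3)}

Compute a lex Gröbner basis by Buchberger's algorithm.
f_1 = x² + 8y - 33, LT = x².
f_2 = -5xy + 3x - 7y² + y + 24, LT = xy.
f_3 = -10x + 12y - 66, LT = x.

S(f_1,f_2): lcm = x²y. S = ⅗x² - 7/5xy² + ⅕xy + 24/5x + 8y² - 33y.
  reduce S modulo (f_1, f_2, f_3):
  remainder 49/25y³ + 1077/125y² - 24593/625y - 7761/625 ≠ 0; add h_4 = 49/25y³ + 1077/125y² - 24593/625y - 7761/625 to the basis.

S(f_1,f_3): lcm = x². S = 6/5xy - 33/5x + 8y - 33.
  reduce S modulo (f_1, f_2, f_3, h_4):
  remainder -42/25y² + 148/125y + 1446/125 ≠ 0; add h_5 = -42/25y² + 148/125y + 1446/125 to the basis.

S(f_2,f_3): lcm = xy. S = -⅗x + 13/5y² - 34/5y - 24/5.
  reduce S modulo (f_1, f_2, f_3, h_4, h_5):
  remainder -2986/525y + 2986/175 ≠ 0; add h_6 = -2986/525y + 2986/175 to the basis.

The other S-polynomials (S(f_1,h_4), S(f_2,h_4), S(f_3,h_4), S(f_1,h_5), S(f_2,h_5), S(f_3,h_5), S(h_4,h_5), S(f_1,h_6), S(f_2,h_6), S(f_3,h_6), S(h_4,h_6), S(h_5,h_6)) all reduce to 0 modulo the current basis, so we have a Gröbner basis.
Inter-reduce: drop elements whose leading term is divisible by another's, tail-reduce, and make monic.
Reduced Gröbner basis: {x + 3, y - 3}.

Since the basis is lex-ordered, y - 3 is univariate in y. Its roots are {3}. Back-substituting each root into the other basis elements fixes the other coordinates.
  y = 3: the earlier basis element becomes x + 3 = 0, giving x = -3 — point (-3, 3).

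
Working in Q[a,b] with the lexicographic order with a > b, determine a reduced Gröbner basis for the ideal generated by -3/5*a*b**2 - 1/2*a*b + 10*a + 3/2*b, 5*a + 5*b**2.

G = {a + b**2, b**4 + 5/6*b**3 - 50/3*b**2 + 5/2*b}

f_1 = -3/5*a*b**2 - 1/2*a*b + 10*a + 3/2*b, LT = a*b**2.
f_2 = 5*a + 5*b**2, LT = a.

S(f_1,f_2): lcm = a*b**2. S = 5/6*a*b - 50/3*a - b**4 - 5/2*b.
  reduce S modulo (f_1, f_2):
  remainder -b**4 - 5/6*b**3 + 50/3*b**2 - 5/2*b ≠ 0; add g_3 = -b**4 - 5/6*b**3 + 50/3*b**2 - 5/2*b to the basis.

The other S-polynomials (S(f_1,g_3), S(f_2,g_3)) all reduce to 0 modulo the current basis, so we have a Gröbner basis.
Inter-reduce: drop elements whose leading term is divisible by another's, tail-reduce, and make monic.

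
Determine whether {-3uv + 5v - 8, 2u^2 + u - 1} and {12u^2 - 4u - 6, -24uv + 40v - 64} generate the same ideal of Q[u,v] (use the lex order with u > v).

No, the ideals differ.

Equality of ideals is decidable: compute both reduced Gröbner bases (unique for the ordering) and check whether they agree.
Buchberger on the first generating set:
f_1 = -3uv + 5v - 8, LT = uv.
f_2 = 2u^2 + u - 1, LT = u^2.

S(f_1,f_2): lcm = u^2v. S = -13/6uv + 8/3u + 1/2v.
  leading term uv: subtract (13/18)·f_1 from -13/6uv + 8/3u + 1/2v → 8/3u - 28/9v + 52/9
  leading term u: no divisor's leading term divides it; move 8/3u to the remainder.
  leading term v: no divisor's leading term divides it; move -28/9v to the remainder.
  leading term 1: no divisor's leading term divides it; move 52/9 to the remainder.
  remainder 8/3u - 28/9v + 52/9 ≠ 0; add g_3 = 8/3u - 28/9v + 52/9 to the basis.

S(f_1,g_3): lcm = uv. S = 7/6v^2 - 23/6v + 8/3.
  leading term v^2: no divisor's leading term divides it; move 7/6v^2 to the remainder.
  leading term v: no divisor's leading term divides it; move -23/6v to the remainder.
  leading term 1: no divisor's leading term divides it; move 8/3 to the remainder.
  remainder 7/6v^2 - 23/6v + 8/3 ≠ 0; add g_4 = 7/6v^2 - 23/6v + 8/3 to the basis.

The other S-polynomials (S(f_2,g_3), S(f_1,g_4), S(f_2,g_4), S(g_3,g_4)) all reduce to 0 modulo the current basis, so we have a Gröbner basis.
Inter-reduce: drop elements whose leading term is divisible by another's, tail-reduce, and make monic.
Reduced Gröbner basis: {u - 7/6v + 13/6, v^2 - 23/7v + 16/7}.

Buchberger on the second generating set:
h_1 = 12u^2 - 4u - 6, LT = u^2.
h_2 = -24uv + 40v - 64, LT = uv.

S(h_1,h_2): lcm = u^2v. S = 4/3uv - 8/3u - 1/2v.
  leading term uv: subtract (-1/18)·h_2 from 4/3uv - 8/3u - 1/2v → -8/3u + 31/18v - 32/9
  leading term u: no divisor's leading term divides it; move -8/3u to the remainder.
  leading term v: no divisor's leading term divides it; move 31/18v to the remainder.
  leading term 1: no divisor's leading term divides it; move -32/9 to the remainder.
  remainder -8/3u + 31/18v - 32/9 ≠ 0; add k_3 = -8/3u + 31/18v - 32/9 to the basis.

S(h_2,k_3): lcm = uv. S = 31/48v^2 - 3v + 8/3.
  leading term v^2: no divisor's leading term divides it; move 31/48v^2 to the remainder.
  leading term v: no divisor's leading term divides it; move -3v to the remainder.
  leading term 1: no divisor's leading term divides it; move 8/3 to the remainder.
  remainder 31/48v^2 - 3v + 8/3 ≠ 0; add k_4 = 31/48v^2 - 3v + 8/3 to the basis.

The other S-polynomials (S(h_1,k_3), S(h_1,k_4), S(h_2,k_4), S(k_3,k_4)) all reduce to 0 modulo the current basis, so we have a Gröbner basis.
Inter-reduce: drop elements whose leading term is divisible by another's, tail-reduce, and make monic.
Reduced Gröbner basis: {u - 31/48v + 4/3, v^2 - 144/31v + 128/31}.

Since the reduced bases disagree, the two ideals are not the same.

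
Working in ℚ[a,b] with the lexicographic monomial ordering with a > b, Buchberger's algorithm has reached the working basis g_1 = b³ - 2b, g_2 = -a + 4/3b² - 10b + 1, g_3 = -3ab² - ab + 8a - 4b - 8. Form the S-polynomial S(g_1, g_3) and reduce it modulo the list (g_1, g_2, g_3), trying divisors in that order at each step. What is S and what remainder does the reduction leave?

lcm(LM(g_1), LM(g_3)) = ab³.
S = (lcm/LT(g_1))·g_1 − (lcm/LT(g_3))·g_3 = -⅓ab² + ⅔ab - 4/3b² - 8/3b.
Reduce S modulo (g_1, g_2, g_3) in that order:
  leading term ab²: subtract (⅓b²)·g_2 from -⅓ab² + ⅔ab - 4/3b² - 8/3b → ⅔ab - 4/9b⁴ + 10/3b³ - 5/3b² - 8/3b
  leading term ab: subtract (-⅔b)·g_2 from ⅔ab - 4/9b⁴ + 10/3b³ - 5/3b² - 8/3b → -4/9b⁴ + 38/9b³ - 25/3b² - 2b
  leading term b⁴: subtract (-4/9b)·g_1 from -4/9b⁴ + 38/9b³ - 25/3b² - 2b → 38/9b³ - 83/9b² - 2b
  leading term b³: subtract (38/9)·g_1 from 38/9b³ - 83/9b² - 2b → -83/9b² + 58/9b
  leading term b²: no divisor's leading term divides it; move -83/9b² to the remainder.
  leading term b: no divisor's leading term divides it; move 58/9b to the remainder.
The remainder -83/9b² + 58/9b is nonzero, so it would be added as the next basis element.

S(g_1, g_3) = -⅓ab² + ⅔ab - 4/3b² - 8/3b; remainder on division = -83/9b² + 58/9b.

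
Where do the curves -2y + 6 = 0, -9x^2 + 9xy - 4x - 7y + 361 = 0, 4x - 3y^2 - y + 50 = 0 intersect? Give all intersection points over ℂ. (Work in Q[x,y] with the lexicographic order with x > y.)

Compute a lex Gröbner basis by Buchberger's algorithm.
f_1 = -2y + 6, LT = y.
f_2 = -9x^2 + 9xy - 4x - 7y + 361, LT = x^2.
f_3 = 4x - 3y^2 - y + 50, LT = x.

The S-polynomials (S(f_1,f_2), S(f_1,f_3), S(f_2,f_3)) all reduce to 0 modulo the current basis, so we have a Gröbner basis.
Inter-reduce: drop elements whose leading term is divisible by another's, tail-reduce, and make monic.
Reduced Gröbner basis: {x + 5, y - 3}.

Elimination: the polynomial y - 3 lies in the elimination ideal for y, so y ∈ {3}. For each such y, the remaining basis elements (now univariate) give the rest of the solution.
  y = 3: the earlier basis element becomes x + 5 = 0, giving x = -5 — point (-5, 3).
Zero-dimensionality of the ideal guarantees finitely many solutions over ℂ.

{(-5, 3)}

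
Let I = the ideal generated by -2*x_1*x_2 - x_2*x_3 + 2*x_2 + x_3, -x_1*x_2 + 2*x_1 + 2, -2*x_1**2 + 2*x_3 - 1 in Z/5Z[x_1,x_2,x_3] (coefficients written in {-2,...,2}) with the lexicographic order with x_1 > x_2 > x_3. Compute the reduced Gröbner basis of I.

G = {x_1 - x_3**2 - x_3 - 1, x_2 + x_3**2 + 2*x_3 - 1, x_3**3 + x_3**2 + 2*x_3 - 1}

f_1 = -2*x_1*x_2 - x_2*x_3 + 2*x_2 + x_3, LT = x_1*x_2.
f_2 = -x_1*x_2 + 2*x_1 + 2, LT = x_1*x_2.
f_3 = -2*x_1**2 + 2*x_3 - 1, LT = x_1**2.

S(f_1,f_2): lcm = x_1*x_2. S = 2*x_1 - 2*x_2*x_3 - x_2 + 2*x_3 + 2.
  leading term x_1: no divisor's leading term divides it; move 2*x_1 to the remainder.
  leading term x_2*x_3: no divisor's leading term divides it; move -2*x_2*x_3 to the remainder.
  leading term x_2: no divisor's leading term divides it; move -x_2 to the remainder.
  leading term x_3: no divisor's leading term divides it; move 2*x_3 to the remainder.
  leading term 1: no divisor's leading term divides it; move 2 to the remainder.
  remainder 2*x_1 - 2*x_2*x_3 - x_2 + 2*x_3 + 2 ≠ 0; add g_4 = 2*x_1 - 2*x_2*x_3 - x_2 + 2*x_3 + 2 to the basis.

S(f_1,f_3): lcm = x_1**2*x_2. S = -2*x_1*x_2*x_3 - x_1*x_2 + 2*x_1*x_3 + x_2*x_3 + 2*x_2.
  leading term x_1*x_2*x_3: subtract (x_3)·f_1 from -2*x_1*x_2*x_3 - x_1*x_2 + 2*x_1*x_3 + x_2*x_3 + 2*x_2 → -x_1*x_2 + 2*x_1*x_3 + x_2*x_3**2 - x_2*x_3 + 2*x_2 - x_3**2
  leading term x_1*x_2: subtract (-2)·f_1 from -x_1*x_2 + 2*x_1*x_3 + x_2*x_3**2 - x_2*x_3 + 2*x_2 - x_3**2 → 2*x_1*x_3 + x_2*x_3**2 + 2*x_2*x_3 + x_2 - x_3**2 + 2*x_3
  leading term x_1*x_3: subtract (x_3)·g_4 from 2*x_1*x_3 + x_2*x_3**2 + 2*x_2*x_3 + x_2 - x_3**2 + 2*x_3 → -2*x_2*x_3**2 - 2*x_2*x_3 + x_2 + 2*x_3**2
  leading term x_2*x_3**2: no divisor's leading term divides it; move -2*x_2*x_3**2 to the remainder.
  leading term x_2*x_3: no divisor's leading term divides it; move -2*x_2*x_3 to the remainder.
  leading term x_2: no divisor's leading term divides it; move x_2 to the remainder.
  leading term x_3**2: no divisor's leading term divides it; move 2*x_3**2 to the remainder.
  remainder -2*x_2*x_3**2 - 2*x_2*x_3 + x_2 + 2*x_3**2 ≠ 0; add g_5 = -2*x_2*x_3**2 - 2*x_2*x_3 + x_2 + 2*x_3**2 to the basis.

S(f_2,f_3): lcm = x_1**2*x_2. S = -2*x_1**2 - 2*x_1 + x_2*x_3 + 2*x_2.
  leading term x_1**2: subtract (1)·f_3 from -2*x_1**2 - 2*x_1 + x_2*x_3 + 2*x_2 → -2*x_1 + x_2*x_3 + 2*x_2 - 2*x_3 + 1
  leading term x_1: subtract (-1)·g_4 from -2*x_1 + x_2*x_3 + 2*x_2 - 2*x_3 + 1 → -x_2*x_3 + x_2 - 2
  leading term x_2*x_3: no divisor's leading term divides it; move -x_2*x_3 to the remainder.
  leading term x_2: no divisor's leading term divides it; move x_2 to the remainder.
  leading term 1: no divisor's leading term divides it; move -2 to the remainder.
  remainder -x_2*x_3 + x_2 - 2 ≠ 0; add g_6 = -x_2*x_3 + x_2 - 2 to the basis.

S(f_1,g_4): lcm = x_1*x_2. S = x_2**2*x_3 - 2*x_2**2 + 2*x_2*x_3 - 2*x_2 + 2*x_3.
  leading term x_2**2*x_3: subtract (-x_2)·g_6 from x_2**2*x_3 - 2*x_2**2 + 2*x_2*x_3 - 2*x_2 + 2*x_3 → -x_2**2 + 2*x_2*x_3 + x_2 + 2*x_3
  leading term x_2**2: no divisor's leading term divides it; move -x_2**2 to the remainder.
  leading term x_2*x_3: subtract (-2)·g_6 from 2*x_2*x_3 + x_2 + 2*x_3 → -2*x_2 + 2*x_3 + 1
  leading term x_2: no divisor's leading term divides it; move -2*x_2 to the remainder.
  leading term x_3: no divisor's leading term divides it; move 2*x_3 to the remainder.
  leading term 1: no divisor's leading term divides it; move 1 to the remainder.
  remainder -x_2**2 - 2*x_2 + 2*x_3 + 1 ≠ 0; add g_7 = -x_2**2 - 2*x_2 + 2*x_3 + 1 to the basis.

S(f_1,g_5): lcm = x_1*x_2*x_3**2. S = -x_1*x_2*x_3 - 2*x_1*x_2 + x_1*x_3**2 - 2*x_2*x_3**3 - x_2*x_3**2 + 2*x_3**3.
  leading term x_1*x_2*x_3: subtract (-2*x_3)·f_1 from -x_1*x_2*x_3 - 2*x_1*x_2 + x_1*x_3**2 - 2*x_2*x_3**3 - x_2*x_3**2 + 2*x_3**3 → -2*x_1*x_2 + x_1*x_3**2 - 2*x_2*x_3**3 + 2*x_2*x_3**2 - x_2*x_3 + 2*x_3**3 + 2*x_3**2
  leading term x_1*x_2: subtract (1)·f_1 from -2*x_1*x_2 + x_1*x_3**2 - 2*x_2*x_3**3 + 2*x_2*x_3**2 - x_2*x_3 + 2*x_3**3 + 2*x_3**2 → x_1*x_3**2 - 2*x_2*x_3**3 + 2*x_2*x_3**2 - 2*x_2 + 2*x_3**3 + 2*x_3**2 - x_3
  leading term x_1*x_3**2: subtract (-2*x_3**2)·g_4 from x_1*x_3**2 - 2*x_2*x_3**3 + 2*x_2*x_3**2 - 2*x_2 + 2*x_3**3 + 2*x_3**2 - x_3 → -x_2*x_3**3 - 2*x_2 + x_3**3 + x_3**2 - x_3
  leading term x_2*x_3**3: subtract (-2*x_3)·g_5 from -x_2*x_3**3 - 2*x_2 + x_3**3 + x_3**2 - x_3 → x_2*x_3**2 + 2*x_2*x_3 - 2*x_2 + x_3**2 - x_3
  leading term x_2*x_3**2: subtract (2)·g_5 from x_2*x_3**2 + 2*x_2*x_3 - 2*x_2 + x_3**2 - x_3 → x_2*x_3 + x_2 + 2*x_3**2 - x_3
  leading term x_2*x_3: subtract (-1)·g_6 from x_2*x_3 + x_2 + 2*x_3**2 - x_3 → 2*x_2 + 2*x_3**2 - x_3 - 2
  leading term x_2: no divisor's leading term divides it; move 2*x_2 to the remainder.
  leading term x_3**2: no divisor's leading term divides it; move 2*x_3**2 to the remainder.
  leading term x_3: no divisor's leading term divides it; move -x_3 to the remainder.
  leading term 1: no divisor's leading term divides it; move -2 to the remainder.
  remainder 2*x_2 + 2*x_3**2 - x_3 - 2 ≠ 0; add g_8 = 2*x_2 + 2*x_3**2 - x_3 - 2 to the basis.

S(g_5,g_7): lcm = x_2**2*x_3**2. S = x_2**2*x_3 + 2*x_2**2 + 2*x_2*x_3**2 + 2*x_3**3 + x_3**2.
  leading term x_2**2*x_3: subtract (-x_2)·g_6 from x_2**2*x_3 + 2*x_2**2 + 2*x_2*x_3**2 + 2*x_3**3 + x_3**2 → -2*x_2**2 + 2*x_2*x_3**2 - 2*x_2 + 2*x_3**3 + x_3**2
  leading term x_2**2: subtract (2)·g_7 from -2*x_2**2 + 2*x_2*x_3**2 - 2*x_2 + 2*x_3**3 + x_3**2 → 2*x_2*x_3**2 + 2*x_2 + 2*x_3**3 + x_3**2 + x_3 - 2
  leading term x_2*x_3**2: subtract (-1)·g_5 from 2*x_2*x_3**2 + 2*x_2 + 2*x_3**3 + x_3**2 + x_3 - 2 → -2*x_2*x_3 - 2*x_2 + 2*x_3**3 - 2*x_3**2 + x_3 - 2
  leading term x_2*x_3: subtract (2)·g_6 from -2*x_2*x_3 - 2*x_2 + 2*x_3**3 - 2*x_3**2 + x_3 - 2 → x_2 + 2*x_3**3 - 2*x_3**2 + x_3 + 2
  leading term x_2: subtract (-2)·g_8 from x_2 + 2*x_3**3 - 2*x_3**2 + x_3 + 2 → 2*x_3**3 + 2*x_3**2 - x_3 - 2
  leading term x_3**3: no divisor's leading term divides it; move 2*x_3**3 to the remainder.
  leading term x_3**2: no divisor's leading term divides it; move 2*x_3**2 to the remainder.
  leading term x_3: no divisor's leading term divides it; move -x_3 to the remainder.
  leading term 1: no divisor's leading term divides it; move -2 to the remainder.
  remainder 2*x_3**3 + 2*x_3**2 - x_3 - 2 ≠ 0; add g_9 = 2*x_3**3 + 2*x_3**2 - x_3 - 2 to the basis.

The other S-polynomials (S(f_2,g_4), S(f_3,g_4), S(f_2,g_5), S(f_3,g_5), S(g_4,g_5), S(f_1,g_6), S(f_2,g_6), S(f_3,g_6), S(g_4,g_6), S(g_5,g_6), S(f_1,g_7), S(f_2,g_7), S(f_3,g_7), S(g_4,g_7), S(g_6,g_7), S(f_1,g_8), S(f_2,g_8), S(f_3,g_8), S(g_4,g_8), S(g_5,g_8), S(g_6,g_8), S(g_7,g_8), S(f_1,g_9), S(f_2,g_9), S(f_3,g_9), S(g_4,g_9), S(g_5,g_9), S(g_6,g_9), S(g_7,g_9), S(g_8,g_9)) all reduce to 0 modulo the current basis, so we have a Gröbner basis.
Inter-reduce: drop elements whose leading term is divisible by another's, tail-reduce, and make monic.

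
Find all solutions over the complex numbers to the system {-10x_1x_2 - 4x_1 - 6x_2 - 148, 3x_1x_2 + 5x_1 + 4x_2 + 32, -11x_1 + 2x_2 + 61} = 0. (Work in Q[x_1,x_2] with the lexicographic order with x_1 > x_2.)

{(5, -3)}

Compute a lex Gröbner basis by Buchberger's algorithm.
f_1 = -10x_1x_2 - 4x_1 - 6x_2 - 148, LT = x_1x_2.
f_2 = 3x_1x_2 + 5x_1 + 4x_2 + 32, LT = x_1x_2.
f_3 = -11x_1 + 2x_2 + 61, LT = x_1.

S(f_1,f_2): lcm = x_1x_2. S = -19/15x_1 - 11/15x_2 + 62/15.
  leading term x_1: subtract (19/165)·f_3 from -19/15x_1 - 11/15x_2 + 62/15 → -53/55x_2 - 159/55
  leading term x_2: no divisor's leading term divides it; move -53/55x_2 to the remainder.
  leading term 1: no divisor's leading term divides it; move -159/55 to the remainder.
  remainder -53/55x_2 - 159/55 ≠ 0; add h_4 = -53/55x_2 - 159/55 to the basis.

S(f_1,f_3): lcm = x_1x_2. S = 2/5x_1 + 2/11x_2^2 + 338/55x_2 + 74/5.
  leading term x_1: subtract (-2/55)·f_3 from 2/5x_1 + 2/11x_2^2 + 338/55x_2 + 74/5 → 2/11x_2^2 + 342/55x_2 + 936/55
  leading term x_2^2: subtract (-10/53x_2)·h_4 from 2/11x_2^2 + 342/55x_2 + 936/55 → 312/55x_2 + 936/55
  leading term x_2: subtract (-312/53)·h_4 from 312/55x_2 + 936/55 → 0
  remainder 0.

S(f_2,f_3): lcm = x_1x_2. S = 5/3x_1 + 2/11x_2^2 + 227/33x_2 + 32/3.
  leading term x_1: subtract (-5/33)·f_3 from 5/3x_1 + 2/11x_2^2 + 227/33x_2 + 32/3 → 2/11x_2^2 + 79/11x_2 + 219/11
  leading term x_2^2: subtract (-10/53x_2)·h_4 from 2/11x_2^2 + 79/11x_2 + 219/11 → 73/11x_2 + 219/11
  leading term x_2: subtract (-365/53)·h_4 from 73/11x_2 + 219/11 → 0
  remainder 0.

S(f_1,h_4): lcm = x_1x_2. S = -13/5x_1 + 3/5x_2 + 74/5.
  leading term x_1: subtract (13/55)·f_3 from -13/5x_1 + 3/5x_2 + 74/5 → 7/55x_2 + 21/55
  leading term x_2: subtract (-7/53)·h_4 from 7/55x_2 + 21/55 → 0
  remainder 0.

S(f_2,h_4): lcm = x_1x_2. S = -4/3x_1 + 4/3x_2 + 32/3.
  leading term x_1: subtract (4/33)·f_3 from -4/3x_1 + 4/3x_2 + 32/3 → 12/11x_2 + 36/11
  leading term x_2: subtract (-60/53)·h_4 from 12/11x_2 + 36/11 → 0
  remainder 0.

S(f_3,h_4): leading monomials are coprime, so the S-polynomial reduces to 0 (Buchberger's first criterion).
Every S-polynomial of the final basis reduces to 0, so we have a Gröbner basis.
Inter-reduce: drop elements whose leading term is divisible by another's, tail-reduce, and make monic.
Reduced Gröbner basis: {x_1 - 5, x_2 + 3}.

Elimination: the polynomial x_2 + 3 lies in the elimination ideal for x_2, so x_2 ∈ {-3}. For each such x_2, the remaining basis elements (now univariate) give the rest of the solution.
  x_2 = -3: the earlier basis element becomes x_1 - 5 = 0, giving x_1 = 5 — point (5, -3).
Each listed point satisfies every original equation (direct substitution).
A lex Gröbner basis triangularizes the system, enabling back-substitution.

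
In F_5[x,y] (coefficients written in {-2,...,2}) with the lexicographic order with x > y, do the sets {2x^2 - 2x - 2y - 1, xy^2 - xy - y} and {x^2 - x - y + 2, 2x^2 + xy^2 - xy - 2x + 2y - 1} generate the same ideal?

Yes, the ideals are equal.

Since reduced Gröbner bases are canonical representatives of ideals under a given ordering, it suffices to compute and compare them.
Buchberger on the first generating set:
f_1 = 2x^2 - 2x - 2y - 1, LT = x^2.
f_2 = xy^2 - xy - y, LT = xy^2.

S(f_1,f_2): lcm = x^2y^2. S = x^2y - xy^2 + xy - y^3 + 2y^2.
  reduce S modulo (f_1, f_2):
  remainder xy - y^3 - 2y^2 + 2y ≠ 0; add g_3 = xy - y^3 - 2y^2 + 2y to the basis.

S(f_2,g_3): lcm = xy^2. S = -xy + y^4 + 2y^3 - 2y^2 - y.
  reduce S modulo (f_1, f_2, g_3):
  remainder y^4 + y^3 + y^2 + y ≠ 0; add g_4 = y^4 + y^3 + y^2 + y to the basis.

The other S-polynomials (S(f_1,g_3), S(f_1,g_4), S(f_2,g_4), S(g_3,g_4)) all reduce to 0 modulo the current basis, so we have a Gröbner basis.
Inter-reduce: drop elements whose leading term is divisible by another's, tail-reduce, and make monic.
Reduced Gröbner basis: {x^2 - x - y + 2, xy - y^3 - 2y^2 + 2y, y^4 + y^3 + y^2 + y}.

Buchberger on the second generating set:
h_1 = x^2 - x - y + 2, LT = x^2.
h_2 = 2x^2 + xy^2 - xy - 2x + 2y - 1, LT = x^2.

S(h_1,h_2): lcm = x^2. S = 2xy^2 - 2xy - 2y.
  reduce S modulo (h_1, h_2):
  remainder 2xy^2 - 2xy - 2y ≠ 0; add k_3 = 2xy^2 - 2xy - 2y to the basis.

S(h_1,k_3): lcm = x^2y^2. S = x^2y - xy^2 + xy - y^3 + 2y^2.
  reduce S modulo (h_1, h_2, k_3):
  remainder xy - y^3 - 2y^2 + 2y ≠ 0; add k_4 = xy - y^3 - 2y^2 + 2y to the basis.

S(k_3,k_4): lcm = xy^2. S = -xy + y^4 + 2y^3 - 2y^2 - y.
  reduce S modulo (h_1, h_2, k_3, k_4):
  remainder y^4 + y^3 + y^2 + y ≠ 0; add k_5 = y^4 + y^3 + y^2 + y to the basis.

The other S-polynomials (S(h_2,k_3), S(h_1,k_4), S(h_2,k_4), S(h_1,k_5), S(h_2,k_5), S(k_3,k_5), S(k_4,k_5)) all reduce to 0 modulo the current basis, so we have a Gröbner basis.
Inter-reduce: drop elements whose leading term is divisible by another's, tail-reduce, and make monic.
Reduced Gröbner basis: {x^2 - x - y + 2, xy - y^3 - 2y^2 + 2y, y^4 + y^3 + y^2 + y}.

These coincide, so the ideals are equal.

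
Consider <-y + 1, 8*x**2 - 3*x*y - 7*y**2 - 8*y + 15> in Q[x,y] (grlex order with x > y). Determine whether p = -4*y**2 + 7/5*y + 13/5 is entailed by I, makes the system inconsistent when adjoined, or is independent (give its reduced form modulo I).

-4*y**2 + 7/5*y + 13/5 lies in I (it reduces to 0).

First compute the reduced Gröbner basis of I by Buchberger's algorithm.
f_1 = -y + 1, LT = y.
f_2 = 8*x**2 - 3*x*y - 7*y**2 - 8*y + 15, LT = x**2.

The S-polynomials (S(f_1,f_2)) all reduce to 0 modulo the current basis, so we have a Gröbner basis.
Inter-reduce: drop elements whose leading term is divisible by another's, tail-reduce, and make monic.
Reduced Gröbner basis: {x**2 - 3/8*x, y - 1}.
Label its elements g_1 = x**2 - 3/8*x, g_2 = y - 1.

Reduce p = -4*y**2 + 7/5*y + 13/5 modulo G:
  leading term y**2: subtract (-4*y)·g_2 from -4*y**2 + 7/5*y + 13/5 → -13/5*y + 13/5
  leading term y: subtract (-13/5)·g_2 from -13/5*y + 13/5 → 0
  normal form = 0.
Since the normal form is 0, p ∈ I.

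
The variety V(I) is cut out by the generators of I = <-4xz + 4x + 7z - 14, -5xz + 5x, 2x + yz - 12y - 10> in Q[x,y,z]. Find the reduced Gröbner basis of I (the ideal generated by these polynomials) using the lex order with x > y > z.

f_1 = -4xz + 4x + 7z - 14, LT = xz.
f_2 = -5xz + 5x, LT = xz.
f_3 = 2x + yz - 12y - 10, LT = x.

S(f_1,f_2): lcm = xz. S = -7/4z + 7/2.
  reduce S modulo (f_1, f_2, f_3):
  remainder -7/4z + 7/2 ≠ 0; add g_4 = -7/4z + 7/2 to the basis.

S(f_1,f_3): lcm = xz. S = -x - 1/2yz^2 + 6yz + 13/4z + 7/2.
  reduce S modulo (f_1, f_2, f_3, g_4):
  remainder 5y + 5 ≠ 0; add g_5 = 5y + 5 to the basis.

The other S-polynomials (S(f_2,f_3), S(f_1,g_4), S(f_2,g_4), S(f_3,g_4), S(f_1,g_5), S(f_2,g_5), S(f_3,g_5), S(g_4,g_5)) all reduce to 0 modulo the current basis, so we have a Gröbner basis.
Inter-reduce: drop elements whose leading term is divisible by another's, tail-reduce, and make monic.

G = {x, y + 1, z - 2}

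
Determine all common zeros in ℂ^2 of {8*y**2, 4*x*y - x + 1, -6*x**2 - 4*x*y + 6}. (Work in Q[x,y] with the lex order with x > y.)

Compute a lex Gröbner basis by Buchberger's algorithm.
f_1 = 8*y**2, LT = y**2.
f_2 = 4*x*y - x + 1, LT = x*y.
f_3 = -6*x**2 - 4*x*y + 6, LT = x**2.

S(f_1,f_2): lcm = x*y**2. S = 1/4*x*y - 1/4*y.
  leading term x*y: subtract (1/16)·f_2 from 1/4*x*y - 1/4*y → 1/16*x - 1/4*y - 1/16
  leading term x: no divisor's leading term divides it; move 1/16*x to the remainder.
  leading term y: no divisor's leading term divides it; move -1/4*y to the remainder.
  leading term 1: no divisor's leading term divides it; move -1/16 to the remainder.
  remainder 1/16*x - 1/4*y - 1/16 ≠ 0; add h_4 = 1/16*x - 1/4*y - 1/16 to the basis.

S(f_1,f_3): leading monomials are coprime, so the S-polynomial reduces to 0 (Buchberger's first criterion).
S(f_2,f_3): lcm = x**2*y. S = -1/4*x**2 - 2/3*x*y**2 + 1/4*x + y.
  leading term x**2: subtract (1/24)·f_3 from -1/4*x**2 - 2/3*x*y**2 + 1/4*x + y → -2/3*x*y**2 + 1/6*x*y + 1/4*x + y - 1/4
  leading term x*y**2: subtract (-1/12*x)·f_1 from -2/3*x*y**2 + 1/6*x*y + 1/4*x + y - 1/4 → 1/6*x*y + 1/4*x + y - 1/4
  leading term x*y: subtract (1/24)·f_2 from 1/6*x*y + 1/4*x + y - 1/4 → 7/24*x + y - 7/24
  leading term x: subtract (14/3)·h_4 from 7/24*x + y - 7/24 → 13/6*y
  leading term y: no divisor's leading term divides it; move 13/6*y to the remainder.
  remainder 13/6*y ≠ 0; add h_5 = 13/6*y to the basis.

S(f_1,h_4): leading monomials are coprime, so the S-polynomial reduces to 0 (Buchberger's first criterion).
S(f_2,h_4): lcm = x*y. S = -1/4*x + 4*y**2 + y + 1/4.
  leading term x: subtract (-4)·h_4 from -1/4*x + 4*y**2 + y + 1/4 → 4*y**2
  leading term y**2: subtract (1/2)·f_1 from 4*y**2 → 0
  remainder 0.

S(f_3,h_4): lcm = x**2. S = 14/3*x*y + x - 1.
  leading term x*y: subtract (7/6)·f_2 from 14/3*x*y + x - 1 → 13/6*x - 13/6
  leading term x: subtract (104/3)·h_4 from 13/6*x - 13/6 → 26/3*y
  leading term y: subtract (4)·h_5 from 26/3*y → 0
  remainder 0.

S(f_1,h_5): lcm = y**2. S = 0.
  remainder 0.

S(f_2,h_5): lcm = x*y. S = -1/4*x + 1/4.
  leading term x: subtract (-4)·h_4 from -1/4*x + 1/4 → -y
  leading term y: subtract (-6/13)·h_5 from -y → 0
  remainder 0.

S(f_3,h_5): leading monomials are coprime, so the S-polynomial reduces to 0 (Buchberger's first criterion).
S(h_4,h_5): leading monomials are coprime, so the S-polynomial reduces to 0 (Buchberger's first criterion).
Every S-polynomial of the final basis reduces to 0, so we have a Gröbner basis.
Inter-reduce: drop elements whose leading term is divisible by another's, tail-reduce, and make monic.
Reduced Gröbner basis: {x - 1, y}.

A lex Gröbner basis eliminates variables successively. Here y depends only on y, with roots {0}; lifting each root through the earlier basis elements recovers the full solutions.
  y = 0: the earlier basis element becomes x - 1 = 0, giving x = 1 — point (1, 0).

{(1, 0)}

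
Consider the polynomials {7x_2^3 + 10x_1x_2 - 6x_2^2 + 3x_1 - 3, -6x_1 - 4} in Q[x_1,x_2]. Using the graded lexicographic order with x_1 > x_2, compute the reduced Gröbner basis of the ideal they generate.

G = {x_2^3 - 6/7x_2^2 - 20/21x_2 - 5/7, x_1 + 2/3}

f_1 = 7x_2^3 + 10x_1x_2 - 6x_2^2 + 3x_1 - 3, LT = x_2^3.
f_2 = -6x_1 - 4, LT = x_1.

The S-polynomials (S(f_1,f_2)) all reduce to 0 modulo the current basis, so we have a Gröbner basis.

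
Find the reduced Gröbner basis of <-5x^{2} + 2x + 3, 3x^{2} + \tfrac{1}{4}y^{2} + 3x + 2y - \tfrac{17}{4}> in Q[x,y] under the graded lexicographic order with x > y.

G = {x^{2} - \tfrac{2}{5}x - \tfrac{3}{5}, y^{2} + \tfrac{84}{5}x + 8y - \tfrac{49}{5}}

f_1 = -5x^{2} + 2x + 3, LT = x^{2}.
f_2 = 3x^{2} + \tfrac{1}{4}y^{2} + 3x + 2y - \tfrac{17}{4}, LT = x^{2}.

S(f_1,f_2): lcm = x^{2}. S = -\tfrac{1}{12}y^{2} - \tfrac{7}{5}x - \tfrac{2}{3}y + \tfrac{49}{60}.
  reduce S modulo (f_1, f_2):
  remainder -\tfrac{1}{12}y^{2} - \tfrac{7}{5}x - \tfrac{2}{3}y + \tfrac{49}{60} ≠ 0; add g_3 = -\tfrac{1}{12}y^{2} - \tfrac{7}{5}x - \tfrac{2}{3}y + \tfrac{49}{60} to the basis.

The other S-polynomials (S(f_1,g_3), S(f_2,g_3)) all reduce to 0 modulo the current basis, so we have a Gröbner basis.
Inter-reduce: drop elements whose leading term is divisible by another's, tail-reduce, and make monic.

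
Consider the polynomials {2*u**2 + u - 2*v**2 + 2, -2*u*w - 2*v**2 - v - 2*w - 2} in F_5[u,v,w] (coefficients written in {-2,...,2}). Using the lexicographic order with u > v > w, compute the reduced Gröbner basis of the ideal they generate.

This is the nonlinear analogue of row-reducing a linear system.

f_1 = 2*u**2 + u - 2*v**2 + 2, LT = u**2.
f_2 = -2*u*w - 2*v**2 - v - 2*w - 2, LT = u*w.

S(f_1,f_2): lcm = u**2*w. S = -u*v**2 + 2*u*v + 2*u*w - u - v**2*w + w.
  leading term u*v**2: no divisor's leading term divides it; move -u*v**2 to the remainder.
  leading term u*v: no divisor's leading term divides it; move 2*u*v to the remainder.
  leading term u*w: subtract (-1)·f_2 from 2*u*w - u - v**2*w + w → -u - v**2*w - 2*v**2 - v - w - 2
  leading term u: no divisor's leading term divides it; move -u to the remainder.
  leading term v**2*w: no divisor's leading term divides it; move -v**2*w to the remainder.
  leading term v**2: no divisor's leading term divides it; move -2*v**2 to the remainder.
  leading term v: no divisor's leading term divides it; move -v to the remainder.
  leading term w: no divisor's leading term divides it; move -w to the remainder.
  leading term 1: no divisor's leading term divides it; move -2 to the remainder.
  remainder -u*v**2 + 2*u*v - u - v**2*w - 2*v**2 - v - w - 2 ≠ 0; add g_3 = -u*v**2 + 2*u*v - u - v**2*w - 2*v**2 - v - w - 2 to the basis.

S(f_2,g_3): lcm = u*v**2*w. S = 2*u*v*w - u*w + v**4 - 2*v**3 - v**2*w**2 - v**2*w + v**2 - v*w - w**2 - 2*w.
  leading term u*v*w: subtract (-v)·f_2 from 2*u*v*w - u*w + v**4 - 2*v**3 - v**2*w**2 - v**2*w + v**2 - v*w - w**2 - 2*w → -u*w + v**4 + v**3 - v**2*w**2 - v**2*w + 2*v*w - 2*v - w**2 - 2*w
  leading term u*w: subtract (-2)·f_2 from -u*w + v**4 + v**3 - v**2*w**2 - v**2*w + 2*v*w - 2*v - w**2 - 2*w → v**4 + v**3 - v**2*w**2 - v**2*w + v**2 + 2*v*w + v - w**2 - w + 1
  leading term v**4: no divisor's leading term divides it; move v**4 to the remainder.
  leading term v**3: no divisor's leading term divides it; move v**3 to the remainder.
  leading term v**2*w**2: no divisor's leading term divides it; move -v**2*w**2 to the remainder.
  leading term v**2*w: no divisor's leading term divides it; move -v**2*w to the remainder.
  leading term v**2: no divisor's leading term divides it; move v**2 to the remainder.
  leading term v*w: no divisor's leading term divides it; move 2*v*w to the remainder.
  leading term v: no divisor's leading term divides it; move v to the remainder.
  leading term w**2: no divisor's leading term divides it; move -w**2 to the remainder.
  leading term w: no divisor's leading term divides it; move -w to the remainder.
  leading term 1: no divisor's leading term divides it; move 1 to the remainder.
  remainder v**4 + v**3 - v**2*w**2 - v**2*w + v**2 + 2*v*w + v - w**2 - w + 1 ≠ 0; add g_4 = v**4 + v**3 - v**2*w**2 - v**2*w + v**2 + 2*v*w + v - w**2 - w + 1 to the basis.

The other S-polynomials (S(f_1,g_3), S(f_1,g_4), S(f_2,g_4), S(g_3,g_4)) all reduce to 0 modulo the current basis, so we have a Gröbner basis.

G = {u**2 - 2*u - v**2 + 1, u*v**2 - 2*u*v + u + v**2*w + 2*v**2 + v + w + 2, u*w + v**2 - 2*v + w + 1, v**4 + v**3 - v**2*w**2 - v**2*w + v**2 + 2*v*w + v - w**2 - w + 1}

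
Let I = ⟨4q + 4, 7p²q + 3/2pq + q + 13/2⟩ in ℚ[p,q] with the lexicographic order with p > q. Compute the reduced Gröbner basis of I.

G = {p² + 3/14p - 11/14, q + 1}

f_1 = 4q + 4, LT = q.
f_2 = 7p²q + 3/2pq + q + 13/2, LT = p²q.

S(f_1,f_2): lcm = p²q. S = p² - 3/14pq - 1/7q - 13/14.
  leading term p²: no divisor's leading term divides it; move p² to the remainder.
  leading term pq: subtract (-3/56p)·f_1 from -3/14pq - 1/7q - 13/14 → 3/14p - 1/7q - 13/14
  leading term p: no divisor's leading term divides it; move 3/14p to the remainder.
  leading term q: subtract (-1/28)·f_1 from -1/7q - 13/14 → -11/14
  leading term 1: no divisor's leading term divides it; move -11/14 to the remainder.
  remainder p² + 3/14p - 11/14 ≠ 0; add g_3 = p² + 3/14p - 11/14 to the basis.

S(f_1,g_3): leading monomials are coprime, so the S-polynomial reduces to 0 (Buchberger's first criterion).
S(f_2,g_3): lcm = p²q. S = 13/14q + 13/14.
  leading term q: subtract (13/56)·f_1 from 13/14q + 13/14 → 0
  remainder 0.

Every S-polynomial of the final basis reduces to 0, so we have a Gröbner basis.
Inter-reduce: drop elements whose leading term is divisible by another's, tail-reduce, and make monic.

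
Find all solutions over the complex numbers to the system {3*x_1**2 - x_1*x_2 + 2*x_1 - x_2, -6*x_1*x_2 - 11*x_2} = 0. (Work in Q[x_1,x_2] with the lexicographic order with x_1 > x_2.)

Compute a lex Gröbner basis by Buchberger's algorithm.
f_1 = 3*x_1**2 - x_1*x_2 + 2*x_1 - x_2, LT = x_1**2.
f_2 = -6*x_1*x_2 - 11*x_2, LT = x_1*x_2.

S(f_1,f_2): lcm = x_1**2*x_2. S = -1/3*x_1*x_2**2 - 7/6*x_1*x_2 - 1/3*x_2**2.
  leading term x_1*x_2**2: subtract (1/18*x_2)·f_2 from -1/3*x_1*x_2**2 - 7/6*x_1*x_2 - 1/3*x_2**2 → -7/6*x_1*x_2 + 5/18*x_2**2
  leading term x_1*x_2: subtract (7/36)·f_2 from -7/6*x_1*x_2 + 5/18*x_2**2 → 5/18*x_2**2 + 77/36*x_2
  leading term x_2**2: no divisor's leading term divides it; move 5/18*x_2**2 to the remainder.
  leading term x_2: no divisor's leading term divides it; move 77/36*x_2 to the remainder.
  remainder 5/18*x_2**2 + 77/36*x_2 ≠ 0; add h_3 = 5/18*x_2**2 + 77/36*x_2 to the basis.

S(f_1,h_3): leading monomials are coprime, so the S-polynomial reduces to 0 (Buchberger's first criterion).
S(f_2,h_3): lcm = x_1*x_2**2. S = -77/10*x_1*x_2 + 11/6*x_2**2.
  leading term x_1*x_2: subtract (77/60)·f_2 from -77/10*x_1*x_2 + 11/6*x_2**2 → 11/6*x_2**2 + 847/60*x_2
  leading term x_2**2: subtract (33/5)·h_3 from 11/6*x_2**2 + 847/60*x_2 → 0
  remainder 0.

Every S-polynomial of the final basis reduces to 0, so we have a Gröbner basis.
Inter-reduce: drop elements whose leading term is divisible by another's, tail-reduce, and make monic.
Reduced Gröbner basis: {x_1**2 + 2/3*x_1 + 5/18*x_2, x_1*x_2 + 11/6*x_2, x_2**2 + 77/10*x_2}.

Since the basis is lex-ordered, x_2**2 + 77/10*x_2 is univariate in x_2. Its roots are {-77/10, 0}. Back-substituting each root into the other basis elements fixes the other coordinates.
  x_2 = -77/10: the earlier basis elements become x_1**2 + 2/3*x_1 - 77/36 = 0; -77/10*x_1 - 847/60 = 0, giving x_1 = -11/6 — point (-11/6, -77/10).
  x_2 = 0: the earlier basis element becomes x_1**2 + 2/3*x_1 = 0, giving x_1 = -2/3, 0 — points (-2/3, 0), (0, 0).
Substituting each solution back into the original system confirms all equations vanish.
A lex Gröbner basis triangularizes the system, enabling back-substitution.

{(-11/6, -77/10), (-2/3, 0), (0, 0)}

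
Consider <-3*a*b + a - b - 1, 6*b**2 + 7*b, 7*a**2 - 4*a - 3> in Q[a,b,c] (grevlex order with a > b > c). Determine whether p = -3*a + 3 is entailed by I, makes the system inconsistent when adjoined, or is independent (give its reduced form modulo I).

-3*a + 3 lies in I (it reduces to 0).

First compute the reduced Gröbner basis of I by Buchberger's algorithm.
f_1 = -3*a*b + a - b - 1, LT = a*b.
f_2 = 6*b**2 + 7*b, LT = b**2.
f_3 = 7*a**2 - 4*a - 3, LT = a**2.

S(f_1,f_2): lcm = a*b**2. S = -3/2*a*b + 1/3*b**2 + 1/3*b.
  leading term a*b: subtract (1/2)·f_1 from -3/2*a*b + 1/3*b**2 + 1/3*b → 1/3*b**2 - 1/2*a + 5/6*b + 1/2
  leading term b**2: subtract (1/18)·f_2 from 1/3*b**2 - 1/2*a + 5/6*b + 1/2 → -1/2*a + 4/9*b + 1/2
  leading term a: no divisor's leading term divides it; move -1/2*a to the remainder.
  leading term b: no divisor's leading term divides it; move 4/9*b to the remainder.
  leading term 1: no divisor's leading term divides it; move 1/2 to the remainder.
  remainder -1/2*a + 4/9*b + 1/2 ≠ 0; add h_4 = -1/2*a + 4/9*b + 1/2 to the basis.

S(f_1,f_3): lcm = a**2*b. S = -1/3*a**2 + 19/21*a*b + 1/3*a + 3/7*b.
  leading term a**2: subtract (-1/21)·f_3 from -1/3*a**2 + 19/21*a*b + 1/3*a + 3/7*b → 19/21*a*b + 1/7*a + 3/7*b - 1/7
  leading term a*b: subtract (-19/63)·f_1 from 19/21*a*b + 1/7*a + 3/7*b - 1/7 → 4/9*a + 8/63*b - 4/9
  leading term a: subtract (-8/9)·h_4 from 4/9*a + 8/63*b - 4/9 → 296/567*b
  leading term b: no divisor's leading term divides it; move 296/567*b to the remainder.
  remainder 296/567*b ≠ 0; add h_5 = 296/567*b to the basis.

The other S-polynomials (S(f_2,f_3), S(f_1,h_4), S(f_2,h_4), S(f_3,h_4), S(f_1,h_5), S(f_2,h_5), S(f_3,h_5), S(h_4,h_5)) all reduce to 0 modulo the current basis, so we have a Gröbner basis.
Inter-reduce: drop elements whose leading term is divisible by another's, tail-reduce, and make monic.
Reduced Gröbner basis: {a - 1, b}.
Label its elements g_1 = a - 1, g_2 = b.

Reduce p = -3*a + 3 modulo G:
  leading term a: subtract (-3)·g_1 from -3*a + 3 → 0
  normal form = 0.
Since the normal form is 0, p ∈ I.

Ideal membership is decidable via reduction modulo a Gröbner basis.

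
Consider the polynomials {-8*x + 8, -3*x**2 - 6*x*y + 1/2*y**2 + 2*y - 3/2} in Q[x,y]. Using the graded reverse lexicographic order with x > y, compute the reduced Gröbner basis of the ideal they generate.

G = {y**2 - 8*y - 9, x - 1}

f_1 = -8*x + 8, LT = x.
f_2 = -3*x**2 - 6*x*y + 1/2*y**2 + 2*y - 3/2, LT = x**2.

S(f_1,f_2): lcm = x**2. S = -2*x*y + 1/6*y**2 - x + 2/3*y - 1/2.
  leading term x*y: subtract (1/4*y)·f_1 from -2*x*y + 1/6*y**2 - x + 2/3*y - 1/2 → 1/6*y**2 - x - 4/3*y - 1/2
  leading term y**2: no divisor's leading term divides it; move 1/6*y**2 to the remainder.
  leading term x: subtract (1/8)·f_1 from -x - 4/3*y - 1/2 → -4/3*y - 3/2
  leading term y: no divisor's leading term divides it; move -4/3*y to the remainder.
  leading term 1: no divisor's leading term divides it; move -3/2 to the remainder.
  remainder 1/6*y**2 - 4/3*y - 3/2 ≠ 0; add g_3 = 1/6*y**2 - 4/3*y - 3/2 to the basis.

The other S-polynomials (S(f_1,g_3), S(f_2,g_3)) all reduce to 0 modulo the current basis, so we have a Gröbner basis.
Inter-reduce: drop elements whose leading term is divisible by another's, tail-reduce, and make monic.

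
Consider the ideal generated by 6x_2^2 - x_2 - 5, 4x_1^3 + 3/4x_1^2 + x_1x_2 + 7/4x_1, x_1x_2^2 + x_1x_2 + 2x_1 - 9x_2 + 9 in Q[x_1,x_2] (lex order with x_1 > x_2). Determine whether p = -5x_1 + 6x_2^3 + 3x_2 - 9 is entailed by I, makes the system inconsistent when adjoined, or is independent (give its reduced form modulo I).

-5x_1 + 6x_2^3 + 3x_2 - 9 lies in I (it reduces to 0).

First compute the reduced Gröbner basis of I by Buchberger's algorithm.
f_1 = 6x_2^2 - x_2 - 5, LT = x_2^2.
f_2 = 4x_1^3 + 3/4x_1^2 + x_1x_2 + 7/4x_1, LT = x_1^3.
f_3 = x_1x_2^2 + x_1x_2 + 2x_1 - 9x_2 + 9, LT = x_1x_2^2.

S(f_1,f_3): lcm = x_1x_2^2. S = -7/6x_1x_2 - 17/6x_1 + 9x_2 - 9.
  leading term x_1x_2: no divisor's leading term divides it; move -7/6x_1x_2 to the remainder.
  leading term x_1: no divisor's leading term divides it; move -17/6x_1 to the remainder.
  leading term x_2: no divisor's leading term divides it; move 9x_2 to the remainder.
  leading term 1: no divisor's leading term divides it; move -9 to the remainder.
  remainder -7/6x_1x_2 - 17/6x_1 + 9x_2 - 9 ≠ 0; add h_4 = -7/6x_1x_2 - 17/6x_1 + 9x_2 - 9 to the basis.

S(f_2,f_3): lcm = x_1^3x_2^2. S = -x_1^3x_2 - 2x_1^3 + 3/16x_1^2x_2^2 + 9x_1^2x_2 - 9x_1^2 + 1/4x_1x_2^3 + 7/16x_1x_2^2.
  leading term x_1^3x_2: subtract (-1/4x_2)·f_2 from -x_1^3x_2 - 2x_1^3 + 3/16x_1^2x_2^2 + 9x_1^2x_2 - 9x_1^2 + 1/4x_1x_2^3 + 7/16x_1x_2^2 → -2x_1^3 + 3/16x_1^2x_2^2 + 147/16x_1^2x_2 - 9x_1^2 + 1/4x_1x_2^3 + 11/16x_1x_2^2 + 7/16x_1x_2
  leading term x_1^3: subtract (-1/2)·f_2 from -2x_1^3 + 3/16x_1^2x_2^2 + 147/16x_1^2x_2 - 9x_1^2 + 1/4x_1x_2^3 + 11/16x_1x_2^2 + 7/16x_1x_2 → 3/16x_1^2x_2^2 + 147/16x_1^2x_2 - 69/8x_1^2 + 1/4x_1x_2^3 + 11/16x_1x_2^2 + 15/16x_1x_2 + 7/8x_1
  leading term x_1^2x_2^2: subtract (1/32x_1^2)·f_1 from 3/16x_1^2x_2^2 + 147/16x_1^2x_2 - 69/8x_1^2 + 1/4x_1x_2^3 + 11/16x_1x_2^2 + 15/16x_1x_2 + 7/8x_1 → 295/32x_1^2x_2 - 271/32x_1^2 + 1/4x_1x_2^3 + 11/16x_1x_2^2 + 15/16x_1x_2 + 7/8x_1
  leading term x_1^2x_2: subtract (-885/112x_1)·h_4 from 295/32x_1^2x_2 - 271/32x_1^2 + 1/4x_1x_2^3 + 11/16x_1x_2^2 + 15/16x_1x_2 + 7/8x_1 → -216/7x_1^2 + 1/4x_1x_2^3 + 11/16x_1x_2^2 + 4035/56x_1x_2 - 7867/112x_1
  leading term x_1^2: no divisor's leading term divides it; move -216/7x_1^2 to the remainder.
  leading term x_1x_2^3: subtract (1/24x_1x_2)·f_1 from 1/4x_1x_2^3 + 11/16x_1x_2^2 + 4035/56x_1x_2 - 7867/112x_1 → 35/48x_1x_2^2 + 3035/42x_1x_2 - 7867/112x_1
  leading term x_1x_2^2: subtract (35/288x_1)·f_1 from 35/48x_1x_2^2 + 3035/42x_1x_2 - 7867/112x_1 → 145925/2016x_1x_2 - 140381/2016x_1
  leading term x_1x_2: subtract (-145925/2352)·h_4 from 145925/2016x_1x_2 - 140381/2016x_1 → -36077/147x_1 + 437775/784x_2 - 437775/784
  leading term x_1: no divisor's leading term divides it; move -36077/147x_1 to the remainder.
  leading term x_2: no divisor's leading term divides it; move 437775/784x_2 to the remainder.
  leading term 1: no divisor's leading term divides it; move -437775/784 to the remainder.
  remainder -216/7x_1^2 - 36077/147x_1 + 437775/784x_2 - 437775/784 ≠ 0; add h_5 = -216/7x_1^2 - 36077/147x_1 + 437775/784x_2 - 437775/784 to the basis.

S(f_1,h_4): lcm = x_1x_2^2. S = -109/42x_1x_2 - 5/6x_1 + 54/7x_2^2 - 54/7x_2.
  leading term x_1x_2: subtract (109/49)·h_4 from -109/42x_1x_2 - 5/6x_1 + 54/7x_2^2 - 54/7x_2 → 268/49x_1 + 54/7x_2^2 - 1359/49x_2 + 981/49
  leading term x_1: no divisor's leading term divides it; move 268/49x_1 to the remainder.
  leading term x_2^2: subtract (9/7)·f_1 from 54/7x_2^2 - 1359/49x_2 + 981/49 → -1296/49x_2 + 1296/49
  leading term x_2: no divisor's leading term divides it; move -1296/49x_2 to the remainder.
  leading term 1: no divisor's leading term divides it; move 1296/49 to the remainder.
  remainder 268/49x_1 - 1296/49x_2 + 1296/49 ≠ 0; add h_6 = 268/49x_1 - 1296/49x_2 + 1296/49 to the basis.

S(f_2,h_5): lcm = x_1^3. S = -70453/9072x_1^2 + 147941/8064x_1x_2 - 142397/8064x_1.
  leading term x_1^2: subtract (70453/279936)·h_5 from -70453/9072x_1^2 + 147941/8064x_1x_2 - 142397/8064x_1 → 147941/8064x_1x_2 + 907540495/20575296x_1 - 10280854025/73156608x_2 + 10280854025/73156608
  leading term x_1x_2: subtract (-147941/9408)·h_4 from 147941/8064x_1x_2 + 907540495/20575296x_1 - 10280854025/73156608x_2 + 10280854025/73156608 → -374527/839808x_1 + 1482631/1492992x_2 - 1482631/1492992
  leading term x_1: subtract (-18351823/225068544)·h_6 from -374527/839808x_1 + 1482631/1492992x_2 - 1482631/1492992 → -116391275/100030464x_2 + 116391275/100030464
  leading term x_2: no divisor's leading term divides it; move -116391275/100030464x_2 to the remainder.
  leading term 1: no divisor's leading term divides it; move 116391275/100030464 to the remainder.
  remainder -116391275/100030464x_2 + 116391275/100030464 ≠ 0; add h_7 = -116391275/100030464x_2 + 116391275/100030464 to the basis.

The other S-polynomials (S(f_1,f_2), S(f_2,h_4), S(f_3,h_4), S(f_1,h_5), S(f_3,h_5), S(h_4,h_5), S(f_1,h_6), S(f_2,h_6), S(f_3,h_6), S(h_4,h_6), S(h_5,h_6), S(f_1,h_7), S(f_2,h_7), S(f_3,h_7), S(h_4,h_7), S(h_5,h_7), S(h_6,h_7)) all reduce to 0 modulo the current basis, so we have a Gröbner basis.
Inter-reduce: drop elements whose leading term is divisible by another's, tail-reduce, and make monic.
Reduced Gröbner basis: {x_1, x_2 - 1}.
Label its elements g_1 = x_1, g_2 = x_2 - 1.

Reduce p = -5x_1 + 6x_2^3 + 3x_2 - 9 modulo G:
  leading term x_1: subtract (-5)·g_1 from -5x_1 + 6x_2^3 + 3x_2 - 9 → 6x_2^3 + 3x_2 - 9
  leading term x_2^3: subtract (6x_2^2)·g_2 from 6x_2^3 + 3x_2 - 9 → 6x_2^2 + 3x_2 - 9
  leading term x_2^2: subtract (6x_2)·g_2 from 6x_2^2 + 3x_2 - 9 → 9x_2 - 9
  leading term x_2: subtract (9)·g_2 from 9x_2 - 9 → 0
  normal form = 0.
Since the normal form is 0, p ∈ I.

The remainder on division by a Gröbner basis is unique — it is the normal form.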